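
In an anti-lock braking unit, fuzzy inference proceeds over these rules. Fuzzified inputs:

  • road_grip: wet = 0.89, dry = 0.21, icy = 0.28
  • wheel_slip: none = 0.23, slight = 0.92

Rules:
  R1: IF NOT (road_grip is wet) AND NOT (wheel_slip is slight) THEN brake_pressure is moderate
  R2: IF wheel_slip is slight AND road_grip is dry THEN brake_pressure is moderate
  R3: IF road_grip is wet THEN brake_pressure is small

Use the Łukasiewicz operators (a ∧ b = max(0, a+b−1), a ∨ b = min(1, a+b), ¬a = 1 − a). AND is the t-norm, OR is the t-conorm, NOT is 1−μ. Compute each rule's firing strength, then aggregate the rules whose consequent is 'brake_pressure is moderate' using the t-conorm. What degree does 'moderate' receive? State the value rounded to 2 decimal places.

0.13

R1: ¬wet=1−0.89=0.11, ¬slight=1−0.92=0.08; AND[max(0, a+b−1)] → w = 0.00
R2: slight=0.92, dry=0.21; AND[max(0, a+b−1)] → w = 0.13
R3: wet=0.89 → w = 0.89
Rules with consequent 'moderate': {R1, R2} → strengths 0.00, 0.13
Aggregate via t-conorm [min(1, a+b)]: 0.13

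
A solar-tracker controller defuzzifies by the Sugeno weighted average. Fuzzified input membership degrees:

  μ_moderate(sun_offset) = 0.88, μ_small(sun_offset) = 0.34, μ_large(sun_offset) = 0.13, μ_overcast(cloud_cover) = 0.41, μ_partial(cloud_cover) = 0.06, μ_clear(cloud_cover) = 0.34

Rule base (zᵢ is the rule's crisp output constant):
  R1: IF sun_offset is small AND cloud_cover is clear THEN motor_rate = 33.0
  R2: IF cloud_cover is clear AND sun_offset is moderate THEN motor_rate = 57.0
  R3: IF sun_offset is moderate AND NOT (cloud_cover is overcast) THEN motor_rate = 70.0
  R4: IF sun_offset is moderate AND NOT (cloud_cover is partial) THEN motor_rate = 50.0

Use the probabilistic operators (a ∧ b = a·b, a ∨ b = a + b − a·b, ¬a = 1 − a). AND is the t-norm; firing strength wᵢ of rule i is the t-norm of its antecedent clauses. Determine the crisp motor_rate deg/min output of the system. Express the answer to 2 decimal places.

R1 (z=33.0): small=0.34, clear=0.34; AND[a·b] → w = 0.1156
R2 (z=57.0): clear=0.34, moderate=0.88; AND[a·b] → w = 0.2992
R3 (z=70.0): moderate=0.88, ¬overcast=1−0.41=0.59; AND[a·b] → w = 0.5192
R4 (z=50.0): moderate=0.88, ¬partial=1−0.06=0.94; AND[a·b] → w = 0.8272
Weighted average = (0.1156·33.0 + 0.2992·57.0 + 0.5192·70.0 + 0.8272·50.0) / (0.1156 + 0.2992 + 0.5192 + 0.8272)
  = 98.5732 / 1.7612 = 55.97

55.97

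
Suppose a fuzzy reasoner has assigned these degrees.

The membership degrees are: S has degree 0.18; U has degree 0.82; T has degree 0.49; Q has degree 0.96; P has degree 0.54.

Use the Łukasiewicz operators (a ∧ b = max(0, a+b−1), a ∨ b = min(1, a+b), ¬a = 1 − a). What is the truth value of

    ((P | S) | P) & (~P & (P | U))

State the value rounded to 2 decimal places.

P | S = min(1, a+b) on (0.54, 0.18) = 0.72
(P | S) | P = min(1, a+b) on (0.72, 0.54) = 1.00
~P = 1 − 0.54 = 0.46
P | U = min(1, a+b) on (0.54, 0.82) = 1.00
~P & (P | U) = max(0, a+b−1) on (0.46, 1.00) = 0.46
((P | S) | P) & (~P & (P | U)) = max(0, a+b−1) on (1.00, 0.46) = 0.46

0.46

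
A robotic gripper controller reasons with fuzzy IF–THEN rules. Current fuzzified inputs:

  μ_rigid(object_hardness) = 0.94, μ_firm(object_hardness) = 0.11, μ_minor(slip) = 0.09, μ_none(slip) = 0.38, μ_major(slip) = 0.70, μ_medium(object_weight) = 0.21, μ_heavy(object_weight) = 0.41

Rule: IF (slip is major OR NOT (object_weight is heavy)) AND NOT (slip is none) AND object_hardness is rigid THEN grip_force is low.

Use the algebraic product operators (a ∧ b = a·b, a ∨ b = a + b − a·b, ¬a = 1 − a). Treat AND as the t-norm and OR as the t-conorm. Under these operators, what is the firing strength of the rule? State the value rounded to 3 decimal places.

0.511

firing strength: (major=0.70 OR ¬heavy=1−0.41=0.59) = 0.8770; AND[a·b] with ¬none=1−0.38=0.62, rigid=0.94 → w = 0.5111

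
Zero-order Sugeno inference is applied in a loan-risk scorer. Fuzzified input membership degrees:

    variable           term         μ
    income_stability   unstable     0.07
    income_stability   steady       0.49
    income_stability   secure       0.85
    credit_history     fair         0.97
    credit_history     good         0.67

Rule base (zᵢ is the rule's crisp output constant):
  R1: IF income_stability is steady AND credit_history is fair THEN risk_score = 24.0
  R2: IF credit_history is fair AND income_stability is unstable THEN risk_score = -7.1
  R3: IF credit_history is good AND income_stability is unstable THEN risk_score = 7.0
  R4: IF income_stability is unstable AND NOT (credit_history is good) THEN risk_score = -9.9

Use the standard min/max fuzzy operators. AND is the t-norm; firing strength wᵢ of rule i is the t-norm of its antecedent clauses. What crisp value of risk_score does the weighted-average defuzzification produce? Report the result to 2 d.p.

R1 (z=24.0): steady=0.49, fair=0.97; AND[min(a, b)] → w = 0.49
R2 (z=-7.1): fair=0.97, unstable=0.07; AND[min(a, b)] → w = 0.07
R3 (z=7.0): good=0.67, unstable=0.07; AND[min(a, b)] → w = 0.07
R4 (z=-9.9): unstable=0.07, ¬good=1−0.67=0.33; AND[min(a, b)] → w = 0.07
Weighted average = (0.49·24.0 + 0.07·-7.1 + 0.07·7.0 + 0.07·-9.9) / (0.49 + 0.07 + 0.07 + 0.07)
  = 11.0600 / 0.7000 = 15.80

15.80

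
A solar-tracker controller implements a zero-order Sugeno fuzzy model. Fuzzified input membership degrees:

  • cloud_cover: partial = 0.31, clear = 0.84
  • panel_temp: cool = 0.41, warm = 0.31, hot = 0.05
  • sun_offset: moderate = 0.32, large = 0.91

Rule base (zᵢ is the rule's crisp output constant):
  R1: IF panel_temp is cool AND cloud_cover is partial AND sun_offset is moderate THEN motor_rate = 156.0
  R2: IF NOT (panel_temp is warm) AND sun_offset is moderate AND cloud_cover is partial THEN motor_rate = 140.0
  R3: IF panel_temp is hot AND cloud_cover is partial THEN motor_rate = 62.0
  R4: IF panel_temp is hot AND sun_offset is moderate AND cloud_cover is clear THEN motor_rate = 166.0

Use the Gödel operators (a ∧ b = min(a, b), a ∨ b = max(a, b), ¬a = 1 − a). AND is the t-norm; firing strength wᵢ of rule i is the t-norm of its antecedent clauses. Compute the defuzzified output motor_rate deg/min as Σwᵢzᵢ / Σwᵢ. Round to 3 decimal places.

R1 (z=156.0): cool=0.41, partial=0.31, moderate=0.32; AND[min(a, b)] → w = 0.31
R2 (z=140.0): ¬warm=1−0.31=0.69, moderate=0.32, partial=0.31; AND[min(a, b)] → w = 0.31
R3 (z=62.0): hot=0.05, partial=0.31; AND[min(a, b)] → w = 0.05
R4 (z=166.0): hot=0.05, moderate=0.32, clear=0.84; AND[min(a, b)] → w = 0.05
Weighted average = (0.31·156.0 + 0.31·140.0 + 0.05·62.0 + 0.05·166.0) / (0.31 + 0.31 + 0.05 + 0.05)
  = 103.1600 / 0.7200 = 143.278

143.278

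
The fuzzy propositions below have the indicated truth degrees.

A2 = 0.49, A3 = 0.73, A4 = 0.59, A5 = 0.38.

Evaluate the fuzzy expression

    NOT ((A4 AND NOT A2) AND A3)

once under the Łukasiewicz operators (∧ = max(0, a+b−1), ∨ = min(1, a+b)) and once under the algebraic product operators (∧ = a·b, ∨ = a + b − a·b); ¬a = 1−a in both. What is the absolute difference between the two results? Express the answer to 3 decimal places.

Under Łukasiewicz:
  NOT A2 = 1 − 0.49 = 0.51
  A4 AND NOT A2 = max(0, a+b−1) on (0.59, 0.51) = 0.10
  (A4 AND NOT A2) AND A3 = max(0, a+b−1) on (0.10, 0.73) = 0.00
  NOT ((A4 AND NOT A2) AND A3) = 1 − 0.00 = 1.00
  → value = 1.0000
Under algebraic product:
  NOT A2 = 1 − 0.4900 = 0.5100
  A4 AND NOT A2 = a·b on (0.5900, 0.5100) = 0.3009
  (A4 AND NOT A2) AND A3 = a·b on (0.3009, 0.7300) = 0.2197
  NOT ((A4 AND NOT A2) AND A3) = 1 − 0.2197 = 0.7803
  → value = 0.7803
|1.0000 − 0.7803| = 0.220

0.220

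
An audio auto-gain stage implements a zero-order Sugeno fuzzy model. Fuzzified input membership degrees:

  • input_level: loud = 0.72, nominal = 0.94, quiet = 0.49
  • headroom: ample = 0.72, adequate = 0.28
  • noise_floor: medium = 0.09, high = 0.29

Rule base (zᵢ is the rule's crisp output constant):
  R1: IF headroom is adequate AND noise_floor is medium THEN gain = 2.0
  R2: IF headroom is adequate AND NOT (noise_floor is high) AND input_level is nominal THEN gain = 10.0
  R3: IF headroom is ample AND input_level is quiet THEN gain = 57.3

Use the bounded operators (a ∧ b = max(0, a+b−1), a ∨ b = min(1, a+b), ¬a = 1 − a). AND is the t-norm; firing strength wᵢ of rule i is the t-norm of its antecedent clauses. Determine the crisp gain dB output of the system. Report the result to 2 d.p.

57.30

R1 (z=2.0): adequate=0.28, medium=0.09; AND[max(0, a+b−1)] → w = 0.00
R2 (z=10.0): adequate=0.28, ¬high=1−0.29=0.71, nominal=0.94; AND[max(0, a+b−1)] → w = 0.00
R3 (z=57.3): ample=0.72, quiet=0.49; AND[max(0, a+b−1)] → w = 0.21
Weighted average = (0.00·2.0 + 0.00·10.0 + 0.21·57.3) / (0.00 + 0.00 + 0.21)
  = 12.0330 / 0.2100 = 57.30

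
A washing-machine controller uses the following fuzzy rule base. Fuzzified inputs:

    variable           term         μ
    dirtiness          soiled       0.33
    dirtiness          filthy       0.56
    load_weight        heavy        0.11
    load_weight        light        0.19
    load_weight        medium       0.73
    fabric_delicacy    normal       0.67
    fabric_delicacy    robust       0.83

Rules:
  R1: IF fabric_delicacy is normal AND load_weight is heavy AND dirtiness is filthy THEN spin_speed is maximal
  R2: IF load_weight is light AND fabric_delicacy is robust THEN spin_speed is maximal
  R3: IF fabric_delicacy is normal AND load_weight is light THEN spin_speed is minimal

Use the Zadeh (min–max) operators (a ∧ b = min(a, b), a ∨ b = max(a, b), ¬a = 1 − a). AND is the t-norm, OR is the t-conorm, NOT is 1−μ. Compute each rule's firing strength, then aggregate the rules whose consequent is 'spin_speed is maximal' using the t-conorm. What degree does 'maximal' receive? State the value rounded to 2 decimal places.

0.19

R1: normal=0.67, heavy=0.11, filthy=0.56; AND[min(a, b)] → w = 0.11
R2: light=0.19, robust=0.83; AND[min(a, b)] → w = 0.19
R3: normal=0.67, light=0.19; AND[min(a, b)] → w = 0.19
Rules with consequent 'maximal': {R1, R2} → strengths 0.11, 0.19
Aggregate via t-conorm [max(a, b)]: 0.19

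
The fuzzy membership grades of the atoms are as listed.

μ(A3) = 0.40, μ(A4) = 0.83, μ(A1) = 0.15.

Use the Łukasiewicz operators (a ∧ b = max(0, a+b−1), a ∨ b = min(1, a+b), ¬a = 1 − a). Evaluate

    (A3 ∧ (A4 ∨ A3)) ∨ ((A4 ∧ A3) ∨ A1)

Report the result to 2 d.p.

0.78

A4 ∨ A3 = min(1, a+b) on (0.83, 0.40) = 1.00
A3 ∧ (A4 ∨ A3) = max(0, a+b−1) on (0.40, 1.00) = 0.40
A4 ∧ A3 = max(0, a+b−1) on (0.83, 0.40) = 0.23
(A4 ∧ A3) ∨ A1 = min(1, a+b) on (0.23, 0.15) = 0.38
(A3 ∧ (A4 ∨ A3)) ∨ ((A4 ∧ A3) ∨ A1) = min(1, a+b) on (0.40, 0.38) = 0.78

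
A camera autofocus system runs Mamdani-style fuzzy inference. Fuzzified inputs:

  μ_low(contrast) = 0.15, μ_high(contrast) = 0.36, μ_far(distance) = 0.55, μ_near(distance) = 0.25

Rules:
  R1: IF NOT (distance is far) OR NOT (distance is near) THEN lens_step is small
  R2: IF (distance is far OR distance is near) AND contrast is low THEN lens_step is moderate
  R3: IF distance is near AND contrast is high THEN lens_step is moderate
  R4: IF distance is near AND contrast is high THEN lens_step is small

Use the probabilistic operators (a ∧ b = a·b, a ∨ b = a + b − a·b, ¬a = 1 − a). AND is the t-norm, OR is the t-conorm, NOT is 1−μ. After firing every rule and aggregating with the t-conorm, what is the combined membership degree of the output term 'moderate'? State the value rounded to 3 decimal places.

0.180

R1: ¬far=1−0.55=0.45, ¬near=1−0.25=0.75; OR[a + b − a·b] → w = 0.8625
R2: (far=0.55 OR near=0.25) = 0.6625; AND[a·b] with low=0.15 → w = 0.0994
R3: near=0.25, high=0.36; AND[a·b] → w = 0.0900
R4: near=0.25, high=0.36; AND[a·b] → w = 0.0900
Rules with consequent 'moderate': {R2, R3} → strengths 0.0994, 0.0900
Aggregate via t-conorm [a + b − a·b]: 0.1804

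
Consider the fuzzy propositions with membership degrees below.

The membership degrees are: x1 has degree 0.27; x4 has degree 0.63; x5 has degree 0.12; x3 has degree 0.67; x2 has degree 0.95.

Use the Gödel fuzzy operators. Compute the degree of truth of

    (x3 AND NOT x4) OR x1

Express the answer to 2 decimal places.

NOT x4 = 1 − 0.63 = 0.37
x3 AND NOT x4 = min(a, b) on (0.67, 0.37) = 0.37
(x3 AND NOT x4) OR x1 = max(a, b) on (0.37, 0.27) = 0.37

0.37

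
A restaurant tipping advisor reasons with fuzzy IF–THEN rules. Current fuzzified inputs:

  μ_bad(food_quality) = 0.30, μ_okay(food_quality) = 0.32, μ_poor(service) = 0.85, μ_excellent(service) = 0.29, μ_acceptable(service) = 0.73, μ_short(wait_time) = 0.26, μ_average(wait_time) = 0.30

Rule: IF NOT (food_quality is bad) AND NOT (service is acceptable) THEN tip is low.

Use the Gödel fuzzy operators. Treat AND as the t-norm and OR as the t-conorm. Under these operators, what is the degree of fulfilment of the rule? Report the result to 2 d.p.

firing strength: ¬bad=1−0.30=0.70, ¬acceptable=1−0.73=0.27; AND[min(a, b)] → w = 0.27

0.27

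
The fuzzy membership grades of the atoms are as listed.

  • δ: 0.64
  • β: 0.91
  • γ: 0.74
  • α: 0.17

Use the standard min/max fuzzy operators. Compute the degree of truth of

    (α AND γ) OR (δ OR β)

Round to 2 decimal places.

0.91

α AND γ = min(a, b) on (0.17, 0.74) = 0.17
δ OR β = max(a, b) on (0.64, 0.91) = 0.91
(α AND γ) OR (δ OR β) = max(a, b) on (0.17, 0.91) = 0.91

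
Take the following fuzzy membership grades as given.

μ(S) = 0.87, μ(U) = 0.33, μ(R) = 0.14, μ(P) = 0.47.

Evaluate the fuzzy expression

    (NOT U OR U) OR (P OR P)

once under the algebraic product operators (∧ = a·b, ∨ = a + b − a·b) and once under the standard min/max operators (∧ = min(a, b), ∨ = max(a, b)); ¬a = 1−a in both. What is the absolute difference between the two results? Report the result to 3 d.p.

Under algebraic product:
  NOT U = 1 − 0.3300 = 0.6700
  NOT U OR U = a + b − a·b on (0.6700, 0.3300) = 0.7789
  P OR P = a + b − a·b on (0.4700, 0.4700) = 0.7191
  (NOT U OR U) OR (P OR P) = a + b − a·b on (0.7789, 0.7191) = 0.9379
  → value = 0.9379
Under standard min/max:
  NOT U = 1 − 0.33 = 0.67
  NOT U OR U = max(a, b) on (0.67, 0.33) = 0.67
  P OR P = max(a, b) on (0.47, 0.47) = 0.47
  (NOT U OR U) OR (P OR P) = max(a, b) on (0.67, 0.47) = 0.67
  → value = 0.6700
|0.9379 − 0.6700| = 0.268

0.268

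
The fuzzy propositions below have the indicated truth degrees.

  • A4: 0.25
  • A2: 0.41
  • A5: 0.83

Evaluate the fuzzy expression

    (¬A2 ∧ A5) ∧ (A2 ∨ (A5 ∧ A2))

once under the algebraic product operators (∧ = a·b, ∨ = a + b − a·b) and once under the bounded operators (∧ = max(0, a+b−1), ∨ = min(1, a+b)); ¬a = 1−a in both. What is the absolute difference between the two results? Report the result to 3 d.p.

0.229

Under algebraic product:
  ¬A2 = 1 − 0.4100 = 0.5900
  ¬A2 ∧ A5 = a·b on (0.5900, 0.8300) = 0.4897
  A5 ∧ A2 = a·b on (0.8300, 0.4100) = 0.3403
  A2 ∨ (A5 ∧ A2) = a + b − a·b on (0.4100, 0.3403) = 0.6108
  (¬A2 ∧ A5) ∧ (A2 ∨ (A5 ∧ A2)) = a·b on (0.4897, 0.6108) = 0.2991
  → value = 0.2991
Under bounded:
  ¬A2 = 1 − 0.41 = 0.59
  ¬A2 ∧ A5 = max(0, a+b−1) on (0.59, 0.83) = 0.42
  A5 ∧ A2 = max(0, a+b−1) on (0.83, 0.41) = 0.24
  A2 ∨ (A5 ∧ A2) = min(1, a+b) on (0.41, 0.24) = 0.65
  (¬A2 ∧ A5) ∧ (A2 ∨ (A5 ∧ A2)) = max(0, a+b−1) on (0.42, 0.65) = 0.07
  → value = 0.0700
|0.2991 − 0.0700| = 0.229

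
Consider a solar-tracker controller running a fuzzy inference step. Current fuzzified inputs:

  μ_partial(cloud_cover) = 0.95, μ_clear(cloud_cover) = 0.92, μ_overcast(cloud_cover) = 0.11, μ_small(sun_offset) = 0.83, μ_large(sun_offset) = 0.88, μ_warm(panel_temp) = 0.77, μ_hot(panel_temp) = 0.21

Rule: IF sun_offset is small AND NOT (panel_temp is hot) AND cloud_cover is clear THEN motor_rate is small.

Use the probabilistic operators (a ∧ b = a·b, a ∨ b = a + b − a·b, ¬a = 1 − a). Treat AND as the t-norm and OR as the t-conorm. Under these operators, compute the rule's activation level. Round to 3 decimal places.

0.603

firing strength: small=0.83, ¬hot=1−0.21=0.79, clear=0.92; AND[a·b] → w = 0.6032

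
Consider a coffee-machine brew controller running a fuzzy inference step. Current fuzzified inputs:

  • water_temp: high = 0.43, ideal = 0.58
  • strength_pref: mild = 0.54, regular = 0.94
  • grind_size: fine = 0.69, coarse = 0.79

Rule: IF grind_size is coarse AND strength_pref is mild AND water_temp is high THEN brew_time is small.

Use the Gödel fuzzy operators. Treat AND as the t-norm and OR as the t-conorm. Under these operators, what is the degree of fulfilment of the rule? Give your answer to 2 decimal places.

firing strength: coarse=0.79, mild=0.54, high=0.43; AND[min(a, b)] → w = 0.43

0.43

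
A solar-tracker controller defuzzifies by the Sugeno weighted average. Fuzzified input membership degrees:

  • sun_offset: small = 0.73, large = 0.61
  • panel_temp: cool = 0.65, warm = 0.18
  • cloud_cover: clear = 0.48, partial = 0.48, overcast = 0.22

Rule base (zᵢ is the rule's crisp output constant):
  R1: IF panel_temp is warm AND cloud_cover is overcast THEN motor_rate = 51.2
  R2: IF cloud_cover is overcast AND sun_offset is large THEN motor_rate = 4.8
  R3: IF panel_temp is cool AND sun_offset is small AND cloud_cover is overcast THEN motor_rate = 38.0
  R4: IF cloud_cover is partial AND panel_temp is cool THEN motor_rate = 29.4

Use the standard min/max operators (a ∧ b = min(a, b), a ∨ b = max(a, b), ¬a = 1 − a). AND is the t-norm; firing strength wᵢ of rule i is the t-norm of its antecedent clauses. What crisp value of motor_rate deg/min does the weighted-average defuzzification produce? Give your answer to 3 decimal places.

R1 (z=51.2): warm=0.18, overcast=0.22; AND[min(a, b)] → w = 0.18
R2 (z=4.8): overcast=0.22, large=0.61; AND[min(a, b)] → w = 0.22
R3 (z=38.0): cool=0.65, small=0.73, overcast=0.22; AND[min(a, b)] → w = 0.22
R4 (z=29.4): partial=0.48, cool=0.65; AND[min(a, b)] → w = 0.48
Weighted average = (0.18·51.2 + 0.22·4.8 + 0.22·38.0 + 0.48·29.4) / (0.18 + 0.22 + 0.22 + 0.48)
  = 32.7440 / 1.1000 = 29.767

29.767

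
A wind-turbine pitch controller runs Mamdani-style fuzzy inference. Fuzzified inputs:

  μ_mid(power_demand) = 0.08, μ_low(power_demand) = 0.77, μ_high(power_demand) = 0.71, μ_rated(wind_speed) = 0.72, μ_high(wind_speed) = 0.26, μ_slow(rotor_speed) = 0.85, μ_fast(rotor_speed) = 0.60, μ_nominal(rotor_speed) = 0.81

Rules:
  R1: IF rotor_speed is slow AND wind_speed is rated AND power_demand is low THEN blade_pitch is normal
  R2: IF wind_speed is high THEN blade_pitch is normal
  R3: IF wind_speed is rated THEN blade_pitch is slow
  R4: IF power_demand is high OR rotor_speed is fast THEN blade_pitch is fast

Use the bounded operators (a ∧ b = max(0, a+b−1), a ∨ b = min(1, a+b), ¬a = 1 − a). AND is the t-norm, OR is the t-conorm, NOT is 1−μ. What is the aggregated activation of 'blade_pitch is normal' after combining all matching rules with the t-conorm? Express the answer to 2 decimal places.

R1: slow=0.85, rated=0.72, low=0.77; AND[max(0, a+b−1)] → w = 0.34
R2: high=0.26 → w = 0.26
R3: rated=0.72 → w = 0.72
R4: high=0.71, fast=0.60; OR[min(1, a+b)] → w = 1.00
Rules with consequent 'normal': {R1, R2} → strengths 0.34, 0.26
Aggregate via t-conorm [min(1, a+b)]: 0.60

0.60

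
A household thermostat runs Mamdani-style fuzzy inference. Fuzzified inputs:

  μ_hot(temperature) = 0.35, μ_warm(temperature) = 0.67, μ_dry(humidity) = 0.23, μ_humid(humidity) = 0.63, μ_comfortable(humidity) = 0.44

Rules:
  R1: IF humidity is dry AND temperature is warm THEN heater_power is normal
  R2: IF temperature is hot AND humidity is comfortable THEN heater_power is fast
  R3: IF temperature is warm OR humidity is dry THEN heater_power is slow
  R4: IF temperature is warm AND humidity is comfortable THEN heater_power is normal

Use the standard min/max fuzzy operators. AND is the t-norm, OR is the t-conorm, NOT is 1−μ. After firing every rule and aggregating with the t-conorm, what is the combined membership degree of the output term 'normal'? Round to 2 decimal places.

R1: dry=0.23, warm=0.67; AND[min(a, b)] → w = 0.23
R2: hot=0.35, comfortable=0.44; AND[min(a, b)] → w = 0.35
R3: warm=0.67, dry=0.23; OR[max(a, b)] → w = 0.67
R4: warm=0.67, comfortable=0.44; AND[min(a, b)] → w = 0.44
Rules with consequent 'normal': {R1, R4} → strengths 0.23, 0.44
Aggregate via t-conorm [max(a, b)]: 0.44

0.44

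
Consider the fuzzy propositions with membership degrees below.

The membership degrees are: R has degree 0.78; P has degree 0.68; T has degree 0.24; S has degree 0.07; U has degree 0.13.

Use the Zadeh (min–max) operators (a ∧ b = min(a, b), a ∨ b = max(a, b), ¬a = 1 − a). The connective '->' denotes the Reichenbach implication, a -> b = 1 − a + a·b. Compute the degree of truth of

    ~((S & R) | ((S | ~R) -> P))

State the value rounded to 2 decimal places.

0.07

S & R = min(a, b) on (0.07, 0.78) = 0.07
~R = 1 − 0.78 = 0.22
S | ~R = max(a, b) on (0.07, 0.22) = 0.22
(S | ~R) -> P  [Reichenbach: 1 − a + a·b] with a=0.22, b=0.68 → 0.93
(S & R) | ((S | ~R) -> P) = max(a, b) on (0.07, 0.93) = 0.93
~((S & R) | ((S | ~R) -> P)) = 1 − 0.93 = 0.07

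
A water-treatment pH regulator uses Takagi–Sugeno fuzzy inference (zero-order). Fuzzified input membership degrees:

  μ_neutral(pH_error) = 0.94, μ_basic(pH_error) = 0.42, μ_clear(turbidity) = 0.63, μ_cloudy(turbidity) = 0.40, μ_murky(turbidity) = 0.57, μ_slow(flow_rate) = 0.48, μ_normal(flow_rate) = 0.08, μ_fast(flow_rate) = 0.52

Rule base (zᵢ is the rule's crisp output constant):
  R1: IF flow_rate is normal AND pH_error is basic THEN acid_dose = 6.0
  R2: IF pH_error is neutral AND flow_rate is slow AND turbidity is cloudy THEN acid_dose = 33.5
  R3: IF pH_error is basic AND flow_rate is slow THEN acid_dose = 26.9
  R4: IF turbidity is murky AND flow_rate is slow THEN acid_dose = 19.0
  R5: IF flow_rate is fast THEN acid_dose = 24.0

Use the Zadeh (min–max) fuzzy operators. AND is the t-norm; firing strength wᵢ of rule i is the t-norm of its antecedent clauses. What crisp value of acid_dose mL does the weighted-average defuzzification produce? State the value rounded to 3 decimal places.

24.620

R1 (z=6.0): normal=0.08, basic=0.42; AND[min(a, b)] → w = 0.08
R2 (z=33.5): neutral=0.94, slow=0.48, cloudy=0.40; AND[min(a, b)] → w = 0.40
R3 (z=26.9): basic=0.42, slow=0.48; AND[min(a, b)] → w = 0.42
R4 (z=19.0): murky=0.57, slow=0.48; AND[min(a, b)] → w = 0.48
R5 (z=24.0): fast=0.52 → w = 0.52
Weighted average = (0.08·6.0 + 0.40·33.5 + 0.42·26.9 + 0.48·19.0 + 0.52·24.0) / (0.08 + 0.40 + 0.42 + 0.48 + 0.52)
  = 46.7780 / 1.9000 = 24.620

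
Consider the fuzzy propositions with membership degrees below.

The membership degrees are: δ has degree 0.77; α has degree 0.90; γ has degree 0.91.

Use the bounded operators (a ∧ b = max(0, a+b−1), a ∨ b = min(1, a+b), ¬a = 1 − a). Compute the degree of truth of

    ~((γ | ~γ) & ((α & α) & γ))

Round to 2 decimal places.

0.29

~γ = 1 − 0.91 = 0.09
γ | ~γ = min(1, a+b) on (0.91, 0.09) = 1.00
α & α = max(0, a+b−1) on (0.90, 0.90) = 0.80
(α & α) & γ = max(0, a+b−1) on (0.80, 0.91) = 0.71
(γ | ~γ) & ((α & α) & γ) = max(0, a+b−1) on (1.00, 0.71) = 0.71
~((γ | ~γ) & ((α & α) & γ)) = 1 − 0.71 = 0.29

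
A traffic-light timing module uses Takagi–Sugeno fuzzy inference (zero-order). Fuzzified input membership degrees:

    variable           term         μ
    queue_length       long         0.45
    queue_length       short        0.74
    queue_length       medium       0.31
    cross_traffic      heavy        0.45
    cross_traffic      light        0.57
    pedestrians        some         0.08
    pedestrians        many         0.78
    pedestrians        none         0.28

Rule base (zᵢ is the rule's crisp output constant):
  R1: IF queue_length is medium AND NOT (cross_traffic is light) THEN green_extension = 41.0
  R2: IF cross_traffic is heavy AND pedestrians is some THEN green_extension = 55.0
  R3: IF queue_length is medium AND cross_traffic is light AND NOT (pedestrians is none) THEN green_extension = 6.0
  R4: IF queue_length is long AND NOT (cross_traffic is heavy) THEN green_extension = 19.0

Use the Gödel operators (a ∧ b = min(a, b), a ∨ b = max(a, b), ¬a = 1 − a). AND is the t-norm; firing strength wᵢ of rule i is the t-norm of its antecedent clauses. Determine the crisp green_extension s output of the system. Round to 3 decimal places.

23.930

R1 (z=41.0): medium=0.31, ¬light=1−0.57=0.43; AND[min(a, b)] → w = 0.31
R2 (z=55.0): heavy=0.45, some=0.08; AND[min(a, b)] → w = 0.08
R3 (z=6.0): medium=0.31, light=0.57, ¬none=1−0.28=0.72; AND[min(a, b)] → w = 0.31
R4 (z=19.0): long=0.45, ¬heavy=1−0.45=0.55; AND[min(a, b)] → w = 0.45
Weighted average = (0.31·41.0 + 0.08·55.0 + 0.31·6.0 + 0.45·19.0) / (0.31 + 0.08 + 0.31 + 0.45)
  = 27.5200 / 1.1500 = 23.930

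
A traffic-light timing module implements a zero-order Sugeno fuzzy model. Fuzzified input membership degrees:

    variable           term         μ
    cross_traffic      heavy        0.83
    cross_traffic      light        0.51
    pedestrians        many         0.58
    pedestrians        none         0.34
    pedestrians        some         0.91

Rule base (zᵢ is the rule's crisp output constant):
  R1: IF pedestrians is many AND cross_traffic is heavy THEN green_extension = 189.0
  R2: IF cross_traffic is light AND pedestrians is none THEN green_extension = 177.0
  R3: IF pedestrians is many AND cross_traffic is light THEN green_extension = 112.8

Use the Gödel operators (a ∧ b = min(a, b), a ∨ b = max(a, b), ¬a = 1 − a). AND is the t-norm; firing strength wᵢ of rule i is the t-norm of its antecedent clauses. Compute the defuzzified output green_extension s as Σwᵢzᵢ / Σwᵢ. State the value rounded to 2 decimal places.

158.97

R1 (z=189.0): many=0.58, heavy=0.83; AND[min(a, b)] → w = 0.58
R2 (z=177.0): light=0.51, none=0.34; AND[min(a, b)] → w = 0.34
R3 (z=112.8): many=0.58, light=0.51; AND[min(a, b)] → w = 0.51
Weighted average = (0.58·189.0 + 0.34·177.0 + 0.51·112.8) / (0.58 + 0.34 + 0.51)
  = 227.3280 / 1.4300 = 158.97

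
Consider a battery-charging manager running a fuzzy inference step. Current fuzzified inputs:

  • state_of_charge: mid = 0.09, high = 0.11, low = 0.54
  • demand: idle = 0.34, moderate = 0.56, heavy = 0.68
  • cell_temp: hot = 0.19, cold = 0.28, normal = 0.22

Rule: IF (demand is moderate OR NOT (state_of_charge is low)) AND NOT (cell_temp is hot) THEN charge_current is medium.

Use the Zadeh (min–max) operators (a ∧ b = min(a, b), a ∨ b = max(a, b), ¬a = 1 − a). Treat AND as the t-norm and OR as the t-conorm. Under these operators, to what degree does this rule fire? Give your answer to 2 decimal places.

0.56

firing strength: (moderate=0.56 OR ¬low=1−0.54=0.46) = 0.56; AND[min(a, b)] with ¬hot=1−0.19=0.81 → w = 0.56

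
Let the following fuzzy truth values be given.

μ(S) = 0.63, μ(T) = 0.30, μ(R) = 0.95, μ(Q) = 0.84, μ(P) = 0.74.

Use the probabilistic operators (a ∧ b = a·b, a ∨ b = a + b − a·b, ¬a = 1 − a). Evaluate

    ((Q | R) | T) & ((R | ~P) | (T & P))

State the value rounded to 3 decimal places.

Q | R = a + b − a·b on (0.8400, 0.9500) = 0.9920
(Q | R) | T = a + b − a·b on (0.9920, 0.3000) = 0.9944
~P = 1 − 0.7400 = 0.2600
R | ~P = a + b − a·b on (0.9500, 0.2600) = 0.9630
T & P = a·b on (0.3000, 0.7400) = 0.2220
(R | ~P) | (T & P) = a + b − a·b on (0.9630, 0.2220) = 0.9712
((Q | R) | T) & ((R | ~P) | (T & P)) = a·b on (0.9944, 0.9712) = 0.9658

0.966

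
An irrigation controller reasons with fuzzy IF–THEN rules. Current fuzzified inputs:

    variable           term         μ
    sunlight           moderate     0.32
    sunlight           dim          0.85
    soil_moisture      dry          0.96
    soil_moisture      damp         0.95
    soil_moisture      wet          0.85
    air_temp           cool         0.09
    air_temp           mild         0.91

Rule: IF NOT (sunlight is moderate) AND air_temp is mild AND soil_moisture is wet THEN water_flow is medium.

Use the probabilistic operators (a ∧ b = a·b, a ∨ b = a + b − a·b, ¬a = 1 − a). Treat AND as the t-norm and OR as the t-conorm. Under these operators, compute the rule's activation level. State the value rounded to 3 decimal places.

firing strength: ¬moderate=1−0.32=0.68, mild=0.91, wet=0.85; AND[a·b] → w = 0.5260

0.526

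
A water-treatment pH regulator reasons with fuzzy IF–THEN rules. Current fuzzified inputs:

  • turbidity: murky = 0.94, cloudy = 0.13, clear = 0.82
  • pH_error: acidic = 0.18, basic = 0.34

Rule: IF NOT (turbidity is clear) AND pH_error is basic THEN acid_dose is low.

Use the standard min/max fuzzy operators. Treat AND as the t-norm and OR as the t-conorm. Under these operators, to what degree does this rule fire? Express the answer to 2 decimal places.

0.18

firing strength: ¬clear=1−0.82=0.18, basic=0.34; AND[min(a, b)] → w = 0.18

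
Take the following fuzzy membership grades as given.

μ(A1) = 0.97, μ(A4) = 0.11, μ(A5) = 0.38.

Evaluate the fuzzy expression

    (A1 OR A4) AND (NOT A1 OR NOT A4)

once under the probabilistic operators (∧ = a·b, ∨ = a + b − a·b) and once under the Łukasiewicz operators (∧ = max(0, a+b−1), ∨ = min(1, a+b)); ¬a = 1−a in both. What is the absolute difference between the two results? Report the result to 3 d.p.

0.051

Under probabilistic:
  A1 OR A4 = a + b − a·b on (0.9700, 0.1100) = 0.9733
  NOT A1 = 1 − 0.9700 = 0.0300
  NOT A4 = 1 − 0.1100 = 0.8900
  NOT A1 OR NOT A4 = a + b − a·b on (0.0300, 0.8900) = 0.8933
  (A1 OR A4) AND (NOT A1 OR NOT A4) = a·b on (0.9733, 0.8933) = 0.8694
  → value = 0.8694
Under Łukasiewicz:
  A1 OR A4 = min(1, a+b) on (0.97, 0.11) = 1.00
  NOT A1 = 1 − 0.97 = 0.03
  NOT A4 = 1 − 0.11 = 0.89
  NOT A1 OR NOT A4 = min(1, a+b) on (0.03, 0.89) = 0.92
  (A1 OR A4) AND (NOT A1 OR NOT A4) = max(0, a+b−1) on (1.00, 0.92) = 0.92
  → value = 0.9200
|0.8694 − 0.9200| = 0.051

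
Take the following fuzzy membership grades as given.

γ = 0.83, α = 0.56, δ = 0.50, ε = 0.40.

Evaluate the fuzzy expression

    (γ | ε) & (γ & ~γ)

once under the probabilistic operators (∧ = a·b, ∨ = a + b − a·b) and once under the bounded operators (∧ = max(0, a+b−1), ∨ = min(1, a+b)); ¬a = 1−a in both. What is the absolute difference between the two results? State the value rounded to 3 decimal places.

0.127

Under probabilistic:
  γ | ε = a + b − a·b on (0.8300, 0.4000) = 0.8980
  ~γ = 1 − 0.8300 = 0.1700
  γ & ~γ = a·b on (0.8300, 0.1700) = 0.1411
  (γ | ε) & (γ & ~γ) = a·b on (0.8980, 0.1411) = 0.1267
  → value = 0.1267
Under bounded:
  γ | ε = min(1, a+b) on (0.83, 0.40) = 1.00
  ~γ = 1 − 0.83 = 0.17
  γ & ~γ = max(0, a+b−1) on (0.83, 0.17) = 0.00
  (γ | ε) & (γ & ~γ) = max(0, a+b−1) on (1.00, 0.00) = 0.00
  → value = 0.0000
|0.1267 − 0.0000| = 0.127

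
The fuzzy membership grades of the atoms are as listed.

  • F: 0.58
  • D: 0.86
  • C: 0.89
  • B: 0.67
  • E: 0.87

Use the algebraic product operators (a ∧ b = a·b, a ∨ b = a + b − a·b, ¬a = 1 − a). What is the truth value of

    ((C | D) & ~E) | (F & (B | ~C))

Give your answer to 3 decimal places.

C | D = a + b − a·b on (0.8900, 0.8600) = 0.9846
~E = 1 − 0.8700 = 0.1300
(C | D) & ~E = a·b on (0.9846, 0.1300) = 0.1280
~C = 1 − 0.8900 = 0.1100
B | ~C = a + b − a·b on (0.6700, 0.1100) = 0.7063
F & (B | ~C) = a·b on (0.5800, 0.7063) = 0.4097
((C | D) & ~E) | (F & (B | ~C)) = a + b − a·b on (0.1280, 0.4097) = 0.4852

0.485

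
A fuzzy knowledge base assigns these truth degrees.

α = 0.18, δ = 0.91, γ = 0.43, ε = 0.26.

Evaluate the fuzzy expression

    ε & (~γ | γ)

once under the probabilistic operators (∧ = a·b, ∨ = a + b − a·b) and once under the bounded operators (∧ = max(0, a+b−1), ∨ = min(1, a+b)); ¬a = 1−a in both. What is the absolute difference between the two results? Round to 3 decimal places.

0.064

Under probabilistic:
  ~γ = 1 − 0.4300 = 0.5700
  ~γ | γ = a + b − a·b on (0.5700, 0.4300) = 0.7549
  ε & (~γ | γ) = a·b on (0.2600, 0.7549) = 0.1963
  → value = 0.1963
Under bounded:
  ~γ = 1 − 0.43 = 0.57
  ~γ | γ = min(1, a+b) on (0.57, 0.43) = 1.00
  ε & (~γ | γ) = max(0, a+b−1) on (0.26, 1.00) = 0.26
  → value = 0.2600
|0.1963 − 0.2600| = 0.064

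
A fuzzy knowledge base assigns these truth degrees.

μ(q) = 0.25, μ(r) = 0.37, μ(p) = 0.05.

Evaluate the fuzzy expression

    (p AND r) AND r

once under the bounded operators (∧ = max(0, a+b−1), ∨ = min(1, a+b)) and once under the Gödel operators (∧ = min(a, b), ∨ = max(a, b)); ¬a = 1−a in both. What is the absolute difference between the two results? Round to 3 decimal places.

0.050

Under bounded:
  p AND r = max(0, a+b−1) on (0.05, 0.37) = 0.00
  (p AND r) AND r = max(0, a+b−1) on (0.00, 0.37) = 0.00
  → value = 0.0000
Under Gödel:
  p AND r = min(a, b) on (0.05, 0.37) = 0.05
  (p AND r) AND r = min(a, b) on (0.05, 0.37) = 0.05
  → value = 0.0500
|0.0000 − 0.0500| = 0.050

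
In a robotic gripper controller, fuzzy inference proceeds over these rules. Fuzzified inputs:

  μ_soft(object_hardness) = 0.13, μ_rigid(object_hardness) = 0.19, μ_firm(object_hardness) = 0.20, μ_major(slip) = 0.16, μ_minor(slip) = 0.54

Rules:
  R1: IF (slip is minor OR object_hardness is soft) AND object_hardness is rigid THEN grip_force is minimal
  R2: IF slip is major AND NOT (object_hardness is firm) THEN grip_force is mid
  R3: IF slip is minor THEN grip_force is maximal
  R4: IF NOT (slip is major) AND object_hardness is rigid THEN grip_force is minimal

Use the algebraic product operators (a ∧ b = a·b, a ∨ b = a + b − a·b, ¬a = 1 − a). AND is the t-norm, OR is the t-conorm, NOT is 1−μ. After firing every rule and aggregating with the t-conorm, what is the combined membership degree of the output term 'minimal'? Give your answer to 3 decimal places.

0.255

R1: (minor=0.54 OR soft=0.13) = 0.5998; AND[a·b] with rigid=0.19 → w = 0.1140
R2: major=0.16, ¬firm=1−0.20=0.80; AND[a·b] → w = 0.1280
R3: minor=0.54 → w = 0.5400
R4: ¬major=1−0.16=0.84, rigid=0.19; AND[a·b] → w = 0.1596
Rules with consequent 'minimal': {R1, R4} → strengths 0.1140, 0.1596
Aggregate via t-conorm [a + b − a·b]: 0.2554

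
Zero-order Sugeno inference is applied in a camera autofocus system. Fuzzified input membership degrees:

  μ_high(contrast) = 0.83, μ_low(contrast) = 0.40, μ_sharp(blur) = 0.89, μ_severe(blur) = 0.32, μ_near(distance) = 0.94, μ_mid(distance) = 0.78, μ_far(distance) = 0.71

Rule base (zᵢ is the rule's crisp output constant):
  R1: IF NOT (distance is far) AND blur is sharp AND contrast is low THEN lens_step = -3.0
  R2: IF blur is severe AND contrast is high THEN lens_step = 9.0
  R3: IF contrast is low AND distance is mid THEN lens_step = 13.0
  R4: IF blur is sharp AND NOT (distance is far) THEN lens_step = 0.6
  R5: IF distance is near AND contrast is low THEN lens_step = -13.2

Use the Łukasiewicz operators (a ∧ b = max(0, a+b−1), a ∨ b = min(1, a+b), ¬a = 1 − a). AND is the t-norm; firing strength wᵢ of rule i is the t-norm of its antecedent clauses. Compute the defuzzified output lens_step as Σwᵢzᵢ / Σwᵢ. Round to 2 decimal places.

R1 (z=-3.0): ¬far=1−0.71=0.29, sharp=0.89, low=0.40; AND[max(0, a+b−1)] → w = 0.00
R2 (z=9.0): severe=0.32, high=0.83; AND[max(0, a+b−1)] → w = 0.15
R3 (z=13.0): low=0.40, mid=0.78; AND[max(0, a+b−1)] → w = 0.18
R4 (z=0.6): sharp=0.89, ¬far=1−0.71=0.29; AND[max(0, a+b−1)] → w = 0.18
R5 (z=-13.2): near=0.94, low=0.40; AND[max(0, a+b−1)] → w = 0.34
Weighted average = (0.00·-3.0 + 0.15·9.0 + 0.18·13.0 + 0.18·0.6 + 0.34·-13.2) / (0.00 + 0.15 + 0.18 + 0.18 + 0.34)
  = -0.6900 / 0.8500 = -0.81

-0.81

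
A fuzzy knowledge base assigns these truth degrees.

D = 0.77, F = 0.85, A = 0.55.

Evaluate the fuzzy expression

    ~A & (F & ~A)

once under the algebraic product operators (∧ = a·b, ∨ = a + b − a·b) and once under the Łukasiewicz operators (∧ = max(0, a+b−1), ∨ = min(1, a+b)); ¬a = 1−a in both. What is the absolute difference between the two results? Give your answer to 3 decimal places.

Under algebraic product:
  ~A = 1 − 0.5500 = 0.4500
  ~A = 1 − 0.5500 = 0.4500
  F & ~A = a·b on (0.8500, 0.4500) = 0.3825
  ~A & (F & ~A) = a·b on (0.4500, 0.3825) = 0.1721
  → value = 0.1721
Under Łukasiewicz:
  ~A = 1 − 0.55 = 0.45
  ~A = 1 − 0.55 = 0.45
  F & ~A = max(0, a+b−1) on (0.85, 0.45) = 0.30
  ~A & (F & ~A) = max(0, a+b−1) on (0.45, 0.30) = 0.00
  → value = 0.0000
|0.1721 − 0.0000| = 0.172

0.172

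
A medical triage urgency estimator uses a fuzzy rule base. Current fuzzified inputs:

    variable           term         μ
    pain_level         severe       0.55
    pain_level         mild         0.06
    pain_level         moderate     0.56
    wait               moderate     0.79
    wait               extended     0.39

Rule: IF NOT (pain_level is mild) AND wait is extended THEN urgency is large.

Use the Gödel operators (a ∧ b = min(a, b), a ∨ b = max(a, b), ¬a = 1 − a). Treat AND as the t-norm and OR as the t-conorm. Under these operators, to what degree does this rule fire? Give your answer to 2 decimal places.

firing strength: ¬mild=1−0.06=0.94, extended=0.39; AND[min(a, b)] → w = 0.39

0.39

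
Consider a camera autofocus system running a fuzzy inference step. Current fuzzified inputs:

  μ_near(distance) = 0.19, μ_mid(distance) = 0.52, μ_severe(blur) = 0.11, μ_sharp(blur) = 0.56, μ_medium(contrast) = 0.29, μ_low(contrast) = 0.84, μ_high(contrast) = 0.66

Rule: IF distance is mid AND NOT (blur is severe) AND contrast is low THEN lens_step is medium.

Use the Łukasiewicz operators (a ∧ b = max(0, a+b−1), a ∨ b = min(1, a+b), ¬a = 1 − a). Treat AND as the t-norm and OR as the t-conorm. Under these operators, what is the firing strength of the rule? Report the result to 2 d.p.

firing strength: mid=0.52, ¬severe=1−0.11=0.89, low=0.84; AND[max(0, a+b−1)] → w = 0.25

0.25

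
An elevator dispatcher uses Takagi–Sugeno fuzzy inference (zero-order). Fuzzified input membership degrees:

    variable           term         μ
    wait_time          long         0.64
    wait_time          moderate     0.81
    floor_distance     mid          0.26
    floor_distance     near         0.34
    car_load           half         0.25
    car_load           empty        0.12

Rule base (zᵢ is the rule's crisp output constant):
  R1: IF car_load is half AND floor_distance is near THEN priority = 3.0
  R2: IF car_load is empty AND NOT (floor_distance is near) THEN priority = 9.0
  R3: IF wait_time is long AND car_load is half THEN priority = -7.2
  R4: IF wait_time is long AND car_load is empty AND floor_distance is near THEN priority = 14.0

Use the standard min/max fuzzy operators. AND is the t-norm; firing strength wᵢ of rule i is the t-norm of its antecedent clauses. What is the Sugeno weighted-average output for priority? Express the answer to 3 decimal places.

R1 (z=3.0): half=0.25, near=0.34; AND[min(a, b)] → w = 0.25
R2 (z=9.0): empty=0.12, ¬near=1−0.34=0.66; AND[min(a, b)] → w = 0.12
R3 (z=-7.2): long=0.64, half=0.25; AND[min(a, b)] → w = 0.25
R4 (z=14.0): long=0.64, empty=0.12, near=0.34; AND[min(a, b)] → w = 0.12
Weighted average = (0.25·3.0 + 0.12·9.0 + 0.25·-7.2 + 0.12·14.0) / (0.25 + 0.12 + 0.25 + 0.12)
  = 1.7100 / 0.7400 = 2.311

2.311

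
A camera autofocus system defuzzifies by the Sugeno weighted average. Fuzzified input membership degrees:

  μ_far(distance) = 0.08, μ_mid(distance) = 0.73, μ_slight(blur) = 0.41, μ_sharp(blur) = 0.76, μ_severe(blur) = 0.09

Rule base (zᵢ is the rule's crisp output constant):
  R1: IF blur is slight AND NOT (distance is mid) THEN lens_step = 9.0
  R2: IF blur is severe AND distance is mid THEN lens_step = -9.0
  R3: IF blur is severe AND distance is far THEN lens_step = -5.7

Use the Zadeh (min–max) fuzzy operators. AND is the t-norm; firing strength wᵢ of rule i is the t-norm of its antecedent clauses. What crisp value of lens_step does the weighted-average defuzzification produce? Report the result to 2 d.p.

R1 (z=9.0): slight=0.41, ¬mid=1−0.73=0.27; AND[min(a, b)] → w = 0.27
R2 (z=-9.0): severe=0.09, mid=0.73; AND[min(a, b)] → w = 0.09
R3 (z=-5.7): severe=0.09, far=0.08; AND[min(a, b)] → w = 0.08
Weighted average = (0.27·9.0 + 0.09·-9.0 + 0.08·-5.7) / (0.27 + 0.09 + 0.08)
  = 1.1640 / 0.4400 = 2.65

2.65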